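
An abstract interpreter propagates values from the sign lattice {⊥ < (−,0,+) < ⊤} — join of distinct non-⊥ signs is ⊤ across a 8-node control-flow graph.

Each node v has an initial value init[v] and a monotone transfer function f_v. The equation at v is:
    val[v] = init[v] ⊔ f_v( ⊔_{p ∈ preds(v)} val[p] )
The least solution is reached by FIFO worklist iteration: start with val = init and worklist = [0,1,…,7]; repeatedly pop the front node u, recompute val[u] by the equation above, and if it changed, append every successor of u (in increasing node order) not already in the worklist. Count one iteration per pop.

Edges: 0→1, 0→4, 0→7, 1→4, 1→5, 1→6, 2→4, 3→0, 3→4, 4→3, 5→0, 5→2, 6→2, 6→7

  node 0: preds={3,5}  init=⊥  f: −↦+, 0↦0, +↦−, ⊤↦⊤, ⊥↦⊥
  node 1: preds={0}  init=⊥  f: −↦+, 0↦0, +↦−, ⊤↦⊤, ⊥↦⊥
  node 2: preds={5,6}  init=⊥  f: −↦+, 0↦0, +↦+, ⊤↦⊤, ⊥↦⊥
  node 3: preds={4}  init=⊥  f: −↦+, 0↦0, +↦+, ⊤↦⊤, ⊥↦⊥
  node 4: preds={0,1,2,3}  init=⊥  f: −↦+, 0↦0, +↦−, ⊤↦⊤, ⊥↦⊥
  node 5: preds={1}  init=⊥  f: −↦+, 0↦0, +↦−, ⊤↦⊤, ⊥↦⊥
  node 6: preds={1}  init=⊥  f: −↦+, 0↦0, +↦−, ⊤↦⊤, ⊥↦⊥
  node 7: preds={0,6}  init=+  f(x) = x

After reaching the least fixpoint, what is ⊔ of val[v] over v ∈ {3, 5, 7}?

+

Worklist (8 pops):
  #1 pop 0: in=⊥ → ⊥ (no change)
  #2 pop 1: in=⊥ → ⊥ (no change)
  #3 pop 2: in=⊥ → ⊥ (no change)
  #4 pop 3: in=⊥ → ⊥ (no change)
  #5 pop 4: in=⊥ → ⊥ (no change)
  #6 pop 5: in=⊥ → ⊥ (no change)
  #7 pop 6: in=⊥ → ⊥ (no change)
  #8 pop 7: in=⊥ → + (no change)

Fixpoint:
  val[0] = ⊥
  val[1] = ⊥
  val[2] = ⊥
  val[3] = ⊥
  val[4] = ⊥
  val[5] = ⊥
  val[6] = ⊥
  val[7] = +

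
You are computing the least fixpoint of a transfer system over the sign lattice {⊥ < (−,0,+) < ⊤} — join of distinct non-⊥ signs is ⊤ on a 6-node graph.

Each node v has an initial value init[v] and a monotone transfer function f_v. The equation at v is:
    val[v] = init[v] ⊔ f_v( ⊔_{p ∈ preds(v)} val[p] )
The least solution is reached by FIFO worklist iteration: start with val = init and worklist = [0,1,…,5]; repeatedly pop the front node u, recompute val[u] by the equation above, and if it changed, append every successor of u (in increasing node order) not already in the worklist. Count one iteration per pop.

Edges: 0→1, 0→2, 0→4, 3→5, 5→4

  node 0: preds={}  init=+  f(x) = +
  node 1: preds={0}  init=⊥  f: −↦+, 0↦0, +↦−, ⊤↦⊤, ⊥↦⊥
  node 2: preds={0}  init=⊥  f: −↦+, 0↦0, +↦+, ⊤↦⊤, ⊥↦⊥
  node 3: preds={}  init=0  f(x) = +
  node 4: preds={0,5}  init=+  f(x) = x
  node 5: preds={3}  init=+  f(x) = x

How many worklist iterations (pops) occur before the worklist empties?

7

Worklist (7 pops):
  #1 pop 0: in=⊥ → + (no change)
  #2 pop 1: in=+ → − (was ⊥); enqueue []
  #3 pop 2: in=+ → + (was ⊥); enqueue []
  #4 pop 3: in=⊥ → ⊤ (was 0); enqueue []
  #5 pop 4: in=+ → + (no change)
  #6 pop 5: in=⊤ → ⊤ (was +); enqueue [4]
  #7 pop 4: in=⊤ → ⊤ (was +); enqueue []

Fixpoint:
  val[0] = +
  val[1] = −
  val[2] = +
  val[3] = ⊤
  val[4] = ⊤
  val[5] = ⊤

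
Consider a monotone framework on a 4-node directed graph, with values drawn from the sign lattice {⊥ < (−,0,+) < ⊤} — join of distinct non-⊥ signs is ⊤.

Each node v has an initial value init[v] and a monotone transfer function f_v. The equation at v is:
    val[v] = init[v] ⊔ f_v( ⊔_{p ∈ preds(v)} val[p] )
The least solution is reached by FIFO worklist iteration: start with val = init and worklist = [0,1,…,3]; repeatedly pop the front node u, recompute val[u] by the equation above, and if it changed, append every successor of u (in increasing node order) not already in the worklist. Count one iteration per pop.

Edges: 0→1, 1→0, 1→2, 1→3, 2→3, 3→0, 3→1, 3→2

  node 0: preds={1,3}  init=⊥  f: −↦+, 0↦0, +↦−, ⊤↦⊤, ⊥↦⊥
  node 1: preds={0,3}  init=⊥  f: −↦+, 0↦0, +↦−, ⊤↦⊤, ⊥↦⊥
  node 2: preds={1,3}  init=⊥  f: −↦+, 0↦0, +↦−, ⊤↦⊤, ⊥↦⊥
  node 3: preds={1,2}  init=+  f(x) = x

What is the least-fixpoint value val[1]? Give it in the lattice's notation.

⊤

Worklist (7 pops):
  #1 pop 0: in=+ → − (was ⊥); enqueue []
  #2 pop 1: in=⊤ → ⊤ (was ⊥); enqueue [0]
  #3 pop 2: in=⊤ → ⊤ (was ⊥); enqueue []
  #4 pop 3: in=⊤ → ⊤ (was +); enqueue [1,2]
  #5 pop 0: in=⊤ → ⊤ (was −); enqueue []
  #6 pop 1: in=⊤ → ⊤ (no change)
  #7 pop 2: in=⊤ → ⊤ (no change)

Fixpoint:
  val[0] = ⊤
  val[1] = ⊤
  val[2] = ⊤
  val[3] = ⊤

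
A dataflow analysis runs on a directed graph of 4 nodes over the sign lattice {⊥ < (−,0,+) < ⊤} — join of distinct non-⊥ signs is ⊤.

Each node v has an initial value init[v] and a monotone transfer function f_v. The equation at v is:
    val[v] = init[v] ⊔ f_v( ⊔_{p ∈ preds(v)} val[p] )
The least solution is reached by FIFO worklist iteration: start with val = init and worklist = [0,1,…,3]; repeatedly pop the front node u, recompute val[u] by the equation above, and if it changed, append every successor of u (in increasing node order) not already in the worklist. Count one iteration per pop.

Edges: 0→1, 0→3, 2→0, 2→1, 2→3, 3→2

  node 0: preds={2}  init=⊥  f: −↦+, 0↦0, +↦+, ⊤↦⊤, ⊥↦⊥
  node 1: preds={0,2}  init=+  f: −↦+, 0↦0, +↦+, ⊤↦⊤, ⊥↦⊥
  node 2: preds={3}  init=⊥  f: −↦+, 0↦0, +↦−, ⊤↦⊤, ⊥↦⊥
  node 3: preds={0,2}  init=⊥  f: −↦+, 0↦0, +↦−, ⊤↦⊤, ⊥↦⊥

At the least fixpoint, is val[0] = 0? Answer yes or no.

Worklist (4 pops):
  #1 pop 0: in=⊥ → ⊥ (no change)
  #2 pop 1: in=⊥ → + (no change)
  #3 pop 2: in=⊥ → ⊥ (no change)
  #4 pop 3: in=⊥ → ⊥ (no change)

Fixpoint:
  val[0] = ⊥
  val[1] = +
  val[2] = ⊥
  val[3] = ⊥

no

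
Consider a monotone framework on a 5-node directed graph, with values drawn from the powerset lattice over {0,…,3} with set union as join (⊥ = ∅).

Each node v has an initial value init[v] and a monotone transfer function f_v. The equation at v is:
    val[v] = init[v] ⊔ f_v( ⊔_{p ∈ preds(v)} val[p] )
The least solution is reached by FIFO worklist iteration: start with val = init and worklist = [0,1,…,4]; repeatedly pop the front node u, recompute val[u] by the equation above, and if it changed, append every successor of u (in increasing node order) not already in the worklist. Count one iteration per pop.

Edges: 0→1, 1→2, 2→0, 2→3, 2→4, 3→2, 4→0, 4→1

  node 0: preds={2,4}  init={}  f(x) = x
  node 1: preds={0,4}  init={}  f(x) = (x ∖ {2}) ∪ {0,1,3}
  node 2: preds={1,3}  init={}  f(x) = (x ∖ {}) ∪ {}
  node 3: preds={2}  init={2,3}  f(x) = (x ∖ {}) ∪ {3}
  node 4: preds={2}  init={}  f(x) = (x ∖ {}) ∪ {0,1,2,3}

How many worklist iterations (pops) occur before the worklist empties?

8

Trace (8 dequeues):
  [1] u=0 | in {} | out {} | ==
  [2] u=1 | in {} | out {0,1,3} | prev {} | push {}
  [3] u=2 | in {0,1,2,3} | out {0,1,2,3} | prev {} | push {0}
  [4] u=3 | in {0,1,2,3} | out {0,1,2,3} | prev {2,3} | push {2}
  [5] u=4 | in {0,1,2,3} | out {0,1,2,3} | prev {} | push {1}
  [6] u=0 | in {0,1,2,3} | out {0,1,2,3} | prev {} | push {}
  [7] u=2 | in {0,1,2,3} | out {0,1,2,3} | ==
  [8] u=1 | in {0,1,2,3} | out {0,1,3} | ==

Converged values:
  [0] {0,1,2,3}
  [1] {0,1,3}
  [2] {0,1,2,3}
  [3] {0,1,2,3}
  [4] {0,1,2,3}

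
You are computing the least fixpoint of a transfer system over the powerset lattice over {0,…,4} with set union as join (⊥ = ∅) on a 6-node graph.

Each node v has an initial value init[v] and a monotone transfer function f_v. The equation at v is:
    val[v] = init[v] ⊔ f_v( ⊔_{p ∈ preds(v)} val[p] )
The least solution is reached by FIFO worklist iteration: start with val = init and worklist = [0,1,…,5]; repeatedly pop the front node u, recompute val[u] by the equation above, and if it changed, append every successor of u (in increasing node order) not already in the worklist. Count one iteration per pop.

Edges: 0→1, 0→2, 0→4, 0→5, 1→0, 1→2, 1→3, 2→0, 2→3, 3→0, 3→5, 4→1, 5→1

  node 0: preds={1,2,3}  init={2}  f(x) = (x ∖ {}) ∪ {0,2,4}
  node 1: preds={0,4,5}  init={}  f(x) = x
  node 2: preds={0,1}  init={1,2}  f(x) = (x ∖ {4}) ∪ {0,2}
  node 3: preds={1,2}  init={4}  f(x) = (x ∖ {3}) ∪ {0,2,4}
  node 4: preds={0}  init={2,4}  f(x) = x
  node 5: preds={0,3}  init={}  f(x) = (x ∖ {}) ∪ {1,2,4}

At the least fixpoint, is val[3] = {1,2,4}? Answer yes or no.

no

Iteration log — 8 steps:
  step 1. node 0  ⊔preds={1,2,4}  new={0,1,2,4}  old={2}  +wl: 
  step 2. node 1  ⊔preds={0,1,2,4}  new={0,1,2,4}  old={}  +wl: 0
  step 3. node 2  ⊔preds={0,1,2,4}  new={0,1,2}  old={1,2}  +wl: 
  step 4. node 3  ⊔preds={0,1,2,4}  new={0,1,2,4}  old={4}  +wl: 
  step 5. node 4  ⊔preds={0,1,2,4}  new={0,1,2,4}  old={2,4}  +wl: 1
  step 6. node 5  ⊔preds={0,1,2,4}  new={0,1,2,4}  old={}  +wl: 
  step 7. node 0  ⊔preds={0,1,2,4}  new={0,1,2,4}  stable
  step 8. node 1  ⊔preds={0,1,2,4}  new={0,1,2,4}  stable

Least fixpoint reached:
  node 0: {0,1,2,4}
  node 1: {0,1,2,4}
  node 2: {0,1,2}
  node 3: {0,1,2,4}
  node 4: {0,1,2,4}
  node 5: {0,1,2,4}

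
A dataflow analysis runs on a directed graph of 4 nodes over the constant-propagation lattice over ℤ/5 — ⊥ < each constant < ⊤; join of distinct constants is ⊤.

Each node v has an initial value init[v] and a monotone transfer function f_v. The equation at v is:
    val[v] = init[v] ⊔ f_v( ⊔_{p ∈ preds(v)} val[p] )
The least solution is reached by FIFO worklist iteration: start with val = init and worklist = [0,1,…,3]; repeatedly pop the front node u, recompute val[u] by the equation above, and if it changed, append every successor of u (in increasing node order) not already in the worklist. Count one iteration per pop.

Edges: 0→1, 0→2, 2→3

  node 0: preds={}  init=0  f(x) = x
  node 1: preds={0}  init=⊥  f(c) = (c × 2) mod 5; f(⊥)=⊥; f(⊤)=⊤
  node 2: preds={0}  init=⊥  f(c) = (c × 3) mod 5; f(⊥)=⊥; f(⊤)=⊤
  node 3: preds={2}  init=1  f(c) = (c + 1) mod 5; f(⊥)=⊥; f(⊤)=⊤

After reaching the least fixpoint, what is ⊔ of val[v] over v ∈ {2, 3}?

⊤

Iteration log — 4 steps:
  step 1. node 0  ⊔preds=⊥  new=0  stable
  step 2. node 1  ⊔preds=0  new=0  old=⊥  +wl: 
  step 3. node 2  ⊔preds=0  new=0  old=⊥  +wl: 
  step 4. node 3  ⊔preds=0  new=1  stable

Least fixpoint reached:
  node 0: 0
  node 1: 0
  node 2: 0
  node 3: 1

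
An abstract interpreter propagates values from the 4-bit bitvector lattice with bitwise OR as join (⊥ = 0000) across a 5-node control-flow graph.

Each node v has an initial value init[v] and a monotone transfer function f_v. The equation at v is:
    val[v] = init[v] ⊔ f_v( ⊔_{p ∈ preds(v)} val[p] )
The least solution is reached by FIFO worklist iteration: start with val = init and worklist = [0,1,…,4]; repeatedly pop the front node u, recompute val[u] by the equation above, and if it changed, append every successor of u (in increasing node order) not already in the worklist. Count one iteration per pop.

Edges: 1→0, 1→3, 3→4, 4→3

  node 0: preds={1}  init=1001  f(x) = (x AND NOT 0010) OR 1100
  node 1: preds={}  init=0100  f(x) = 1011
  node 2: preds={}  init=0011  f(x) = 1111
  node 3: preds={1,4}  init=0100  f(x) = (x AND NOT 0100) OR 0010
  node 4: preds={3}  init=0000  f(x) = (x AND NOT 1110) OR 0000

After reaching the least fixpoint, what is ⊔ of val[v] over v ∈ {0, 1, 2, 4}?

1111

Iteration log — 7 steps:
  step 1. node 0  ⊔preds=0100  new=1101  old=1001  +wl: 
  step 2. node 1  ⊔preds=0000  new=1111  old=0100  +wl: 0
  step 3. node 2  ⊔preds=0000  new=1111  old=0011  +wl: 
  step 4. node 3  ⊔preds=1111  new=1111  old=0100  +wl: 
  step 5. node 4  ⊔preds=1111  new=0001  old=0000  +wl: 3
  step 6. node 0  ⊔preds=1111  new=1101  stable
  step 7. node 3  ⊔preds=1111  new=1111  stable

Least fixpoint reached:
  node 0: 1101
  node 1: 1111
  node 2: 1111
  node 3: 1111
  node 4: 0001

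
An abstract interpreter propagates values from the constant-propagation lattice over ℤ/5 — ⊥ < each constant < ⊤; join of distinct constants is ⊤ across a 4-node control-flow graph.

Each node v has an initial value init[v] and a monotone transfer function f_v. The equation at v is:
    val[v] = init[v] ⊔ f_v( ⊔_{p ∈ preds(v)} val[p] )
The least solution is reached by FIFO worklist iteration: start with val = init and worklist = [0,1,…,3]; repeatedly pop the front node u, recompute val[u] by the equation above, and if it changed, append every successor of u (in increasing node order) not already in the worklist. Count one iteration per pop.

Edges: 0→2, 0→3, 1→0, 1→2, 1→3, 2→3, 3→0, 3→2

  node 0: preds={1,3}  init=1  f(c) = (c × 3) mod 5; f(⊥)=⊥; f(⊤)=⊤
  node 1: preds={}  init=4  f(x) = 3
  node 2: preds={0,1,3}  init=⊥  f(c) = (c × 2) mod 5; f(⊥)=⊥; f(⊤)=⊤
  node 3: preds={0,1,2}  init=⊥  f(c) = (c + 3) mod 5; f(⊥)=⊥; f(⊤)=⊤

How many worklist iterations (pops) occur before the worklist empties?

6

Iteration log — 6 steps:
  step 1. node 0  ⊔preds=4  new=⊤  old=1  +wl: 
  step 2. node 1  ⊔preds=⊥  new=⊤  old=4  +wl: 0
  step 3. node 2  ⊔preds=⊤  new=⊤  old=⊥  +wl: 
  step 4. node 3  ⊔preds=⊤  new=⊤  old=⊥  +wl: 2
  step 5. node 0  ⊔preds=⊤  new=⊤  stable
  step 6. node 2  ⊔preds=⊤  new=⊤  stable

Least fixpoint reached:
  node 0: ⊤
  node 1: ⊤
  node 2: ⊤
  node 3: ⊤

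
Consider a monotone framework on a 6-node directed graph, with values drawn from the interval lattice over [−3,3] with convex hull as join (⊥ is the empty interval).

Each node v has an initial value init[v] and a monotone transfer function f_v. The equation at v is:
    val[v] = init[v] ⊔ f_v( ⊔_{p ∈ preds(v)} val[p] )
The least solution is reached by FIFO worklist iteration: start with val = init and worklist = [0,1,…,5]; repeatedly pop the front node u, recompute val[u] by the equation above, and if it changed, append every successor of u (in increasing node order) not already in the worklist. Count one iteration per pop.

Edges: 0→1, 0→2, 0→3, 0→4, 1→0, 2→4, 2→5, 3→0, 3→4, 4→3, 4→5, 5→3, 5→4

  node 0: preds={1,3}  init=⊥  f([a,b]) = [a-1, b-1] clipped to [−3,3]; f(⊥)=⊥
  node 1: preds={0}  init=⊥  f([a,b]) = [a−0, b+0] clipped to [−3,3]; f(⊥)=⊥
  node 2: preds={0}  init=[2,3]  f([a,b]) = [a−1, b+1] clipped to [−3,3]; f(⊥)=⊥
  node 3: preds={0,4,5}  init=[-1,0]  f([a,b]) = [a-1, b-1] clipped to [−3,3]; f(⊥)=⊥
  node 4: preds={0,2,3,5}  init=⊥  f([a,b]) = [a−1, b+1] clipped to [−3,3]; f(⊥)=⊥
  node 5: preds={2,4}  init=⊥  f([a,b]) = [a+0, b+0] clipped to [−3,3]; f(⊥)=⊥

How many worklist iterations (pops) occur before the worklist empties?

Trace (17 dequeues):
  [1] u=0 | in [-1,0] | out [-2,-1] | prev ⊥ | push {}
  [2] u=1 | in [-2,-1] | out [-2,-1] | prev ⊥ | push {0}
  [3] u=2 | in [-2,-1] | out [-3,3] | prev [2,3] | push {}
  [4] u=3 | in [-2,-1] | out [-3,0] | prev [-1,0] | push {}
  [5] u=4 | in [-3,3] | out [-3,3] | prev ⊥ | push {3}
  [6] u=5 | in [-3,3] | out [-3,3] | prev ⊥ | push {4}
  [7] u=0 | in [-3,0] | out [-3,-1] | prev [-2,-1] | push {1,2}
  [8] u=3 | in [-3,3] | out [-3,2] | prev [-3,0] | push {0}
  [9] u=4 | in [-3,3] | out [-3,3] | ==
  [10] u=1 | in [-3,-1] | out [-3,-1] | prev [-2,-1] | push {}
  [11] u=2 | in [-3,-1] | out [-3,3] | ==
  [12] u=0 | in [-3,2] | out [-3,1] | prev [-3,-1] | push {1,2,3,4}
  [13] u=1 | in [-3,1] | out [-3,1] | prev [-3,-1] | push {0}
  [14] u=2 | in [-3,1] | out [-3,3] | ==
  [15] u=3 | in [-3,3] | out [-3,2] | ==
  [16] u=4 | in [-3,3] | out [-3,3] | ==
  [17] u=0 | in [-3,2] | out [-3,1] | ==

Converged values:
  [0] [-3,1]
  [1] [-3,1]
  [2] [-3,3]
  [3] [-3,2]
  [4] [-3,3]
  [5] [-3,3]

17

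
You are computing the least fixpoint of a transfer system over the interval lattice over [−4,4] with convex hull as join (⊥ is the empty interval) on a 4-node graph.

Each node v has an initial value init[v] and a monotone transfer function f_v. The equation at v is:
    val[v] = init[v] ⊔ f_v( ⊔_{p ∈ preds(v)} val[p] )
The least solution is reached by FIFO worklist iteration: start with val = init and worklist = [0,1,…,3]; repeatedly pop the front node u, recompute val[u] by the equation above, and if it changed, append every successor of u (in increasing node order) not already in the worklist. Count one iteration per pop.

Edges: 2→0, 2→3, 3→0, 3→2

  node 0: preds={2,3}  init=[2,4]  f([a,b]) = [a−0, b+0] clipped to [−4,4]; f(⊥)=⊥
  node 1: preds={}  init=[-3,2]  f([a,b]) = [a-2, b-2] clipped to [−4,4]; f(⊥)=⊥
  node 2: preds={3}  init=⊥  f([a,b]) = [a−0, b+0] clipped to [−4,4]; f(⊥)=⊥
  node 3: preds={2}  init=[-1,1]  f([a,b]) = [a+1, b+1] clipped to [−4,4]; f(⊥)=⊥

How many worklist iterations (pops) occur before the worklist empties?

16

Iteration log — 16 steps:
  step 1. node 0  ⊔preds=[-1,1]  new=[-1,4]  old=[2,4]  +wl: 
  step 2. node 1  ⊔preds=⊥  new=[-3,2]  stable
  step 3. node 2  ⊔preds=[-1,1]  new=[-1,1]  old=⊥  +wl: 0
  step 4. node 3  ⊔preds=[-1,1]  new=[-1,2]  old=[-1,1]  +wl: 2
  step 5. node 0  ⊔preds=[-1,2]  new=[-1,4]  stable
  step 6. node 2  ⊔preds=[-1,2]  new=[-1,2]  old=[-1,1]  +wl: 0,3
  step 7. node 0  ⊔preds=[-1,2]  new=[-1,4]  stable
  step 8. node 3  ⊔preds=[-1,2]  new=[-1,3]  old=[-1,2]  +wl: 0,2
  step 9. node 0  ⊔preds=[-1,3]  new=[-1,4]  stable
  step 10. node 2  ⊔preds=[-1,3]  new=[-1,3]  old=[-1,2]  +wl: 0,3
  step 11. node 0  ⊔preds=[-1,3]  new=[-1,4]  stable
  step 12. node 3  ⊔preds=[-1,3]  new=[-1,4]  old=[-1,3]  +wl: 0,2
  step 13. node 0  ⊔preds=[-1,4]  new=[-1,4]  stable
  step 14. node 2  ⊔preds=[-1,4]  new=[-1,4]  old=[-1,3]  +wl: 0,3
  step 15. node 0  ⊔preds=[-1,4]  new=[-1,4]  stable
  step 16. node 3  ⊔preds=[-1,4]  new=[-1,4]  stable

Least fixpoint reached:
  node 0: [-1,4]
  node 1: [-3,2]
  node 2: [-1,4]
  node 3: [-1,4]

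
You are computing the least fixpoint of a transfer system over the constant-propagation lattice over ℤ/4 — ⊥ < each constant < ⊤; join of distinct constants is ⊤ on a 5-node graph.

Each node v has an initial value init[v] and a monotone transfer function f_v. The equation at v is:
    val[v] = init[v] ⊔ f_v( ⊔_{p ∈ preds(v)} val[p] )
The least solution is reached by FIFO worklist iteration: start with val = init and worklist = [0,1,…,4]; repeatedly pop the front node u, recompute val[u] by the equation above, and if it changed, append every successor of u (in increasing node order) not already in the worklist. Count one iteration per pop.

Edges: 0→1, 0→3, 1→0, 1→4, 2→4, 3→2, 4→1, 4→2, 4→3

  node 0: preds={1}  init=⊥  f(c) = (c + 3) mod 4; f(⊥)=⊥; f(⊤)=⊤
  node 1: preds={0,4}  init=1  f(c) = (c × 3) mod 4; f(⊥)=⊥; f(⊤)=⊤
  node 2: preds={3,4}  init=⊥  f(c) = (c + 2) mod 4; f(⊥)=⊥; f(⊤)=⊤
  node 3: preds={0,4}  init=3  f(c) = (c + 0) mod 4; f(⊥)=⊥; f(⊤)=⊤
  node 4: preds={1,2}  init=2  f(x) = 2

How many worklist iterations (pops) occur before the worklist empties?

9

Trace (9 dequeues):
  [1] u=0 | in 1 | out 0 | prev ⊥ | push {}
  [2] u=1 | in ⊤ | out ⊤ | prev 1 | push {0}
  [3] u=2 | in ⊤ | out ⊤ | prev ⊥ | push {}
  [4] u=3 | in ⊤ | out ⊤ | prev 3 | push {2}
  [5] u=4 | in ⊤ | out 2 | ==
  [6] u=0 | in ⊤ | out ⊤ | prev 0 | push {1,3}
  [7] u=2 | in ⊤ | out ⊤ | ==
  [8] u=1 | in ⊤ | out ⊤ | ==
  [9] u=3 | in ⊤ | out ⊤ | ==

Converged values:
  [0] ⊤
  [1] ⊤
  [2] ⊤
  [3] ⊤
  [4] 2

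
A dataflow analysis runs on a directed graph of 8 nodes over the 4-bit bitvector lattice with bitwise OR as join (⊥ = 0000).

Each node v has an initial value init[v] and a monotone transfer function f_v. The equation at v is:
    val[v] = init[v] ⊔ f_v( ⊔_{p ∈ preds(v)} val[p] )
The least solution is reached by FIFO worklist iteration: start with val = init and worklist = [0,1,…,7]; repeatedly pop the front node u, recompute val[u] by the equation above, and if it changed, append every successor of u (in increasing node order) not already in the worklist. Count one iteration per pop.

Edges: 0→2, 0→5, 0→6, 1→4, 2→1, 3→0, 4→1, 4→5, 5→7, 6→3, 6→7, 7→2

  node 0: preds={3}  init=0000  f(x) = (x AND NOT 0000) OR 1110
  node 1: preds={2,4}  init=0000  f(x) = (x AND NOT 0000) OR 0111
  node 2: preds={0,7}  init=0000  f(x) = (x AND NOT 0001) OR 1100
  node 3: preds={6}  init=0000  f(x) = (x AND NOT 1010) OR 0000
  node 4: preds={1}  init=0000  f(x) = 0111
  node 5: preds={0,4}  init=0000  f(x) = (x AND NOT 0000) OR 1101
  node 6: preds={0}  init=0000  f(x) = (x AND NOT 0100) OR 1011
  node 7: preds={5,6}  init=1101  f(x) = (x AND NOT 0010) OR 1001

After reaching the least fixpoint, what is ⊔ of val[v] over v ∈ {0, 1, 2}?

1111

Worklist (15 pops):
  #1 pop 0: in=0000 → 1110 (was 0000); enqueue []
  #2 pop 1: in=0000 → 0111 (was 0000); enqueue []
  #3 pop 2: in=1111 → 1110 (was 0000); enqueue [1]
  #4 pop 3: in=0000 → 0000 (no change)
  #5 pop 4: in=0111 → 0111 (was 0000); enqueue []
  #6 pop 5: in=1111 → 1111 (was 0000); enqueue []
  #7 pop 6: in=1110 → 1011 (was 0000); enqueue [3]
  #8 pop 7: in=1111 → 1101 (no change)
  #9 pop 1: in=1111 → 1111 (was 0111); enqueue [4]
  #10 pop 3: in=1011 → 0001 (was 0000); enqueue [0]
  #11 pop 4: in=1111 → 0111 (no change)
  #12 pop 0: in=0001 → 1111 (was 1110); enqueue [2,5,6]
  #13 pop 2: in=1111 → 1110 (no change)
  #14 pop 5: in=1111 → 1111 (no change)
  #15 pop 6: in=1111 → 1011 (no change)

Fixpoint:
  val[0] = 1111
  val[1] = 1111
  val[2] = 1110
  val[3] = 0001
  val[4] = 0111
  val[5] = 1111
  val[6] = 1011
  val[7] = 1101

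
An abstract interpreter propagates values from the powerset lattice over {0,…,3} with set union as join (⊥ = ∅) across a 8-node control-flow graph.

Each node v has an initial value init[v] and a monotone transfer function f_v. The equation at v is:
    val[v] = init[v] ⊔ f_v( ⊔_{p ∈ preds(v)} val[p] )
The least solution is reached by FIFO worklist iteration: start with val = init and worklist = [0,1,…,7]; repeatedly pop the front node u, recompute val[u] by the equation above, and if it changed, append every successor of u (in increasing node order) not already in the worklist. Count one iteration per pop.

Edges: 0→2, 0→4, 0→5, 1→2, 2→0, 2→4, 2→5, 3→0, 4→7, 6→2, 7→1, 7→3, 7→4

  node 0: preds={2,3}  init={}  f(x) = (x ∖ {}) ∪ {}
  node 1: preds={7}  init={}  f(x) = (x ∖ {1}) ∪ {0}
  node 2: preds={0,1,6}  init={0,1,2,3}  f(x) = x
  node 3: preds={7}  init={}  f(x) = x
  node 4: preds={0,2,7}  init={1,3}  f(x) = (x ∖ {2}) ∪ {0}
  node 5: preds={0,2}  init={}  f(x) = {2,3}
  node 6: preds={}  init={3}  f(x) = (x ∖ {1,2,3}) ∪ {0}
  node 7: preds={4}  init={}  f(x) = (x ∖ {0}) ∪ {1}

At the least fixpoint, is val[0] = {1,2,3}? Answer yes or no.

Worklist (14 pops):
  #1 pop 0: in={0,1,2,3} → {0,1,2,3} (was {}); enqueue []
  #2 pop 1: in={} → {0} (was {}); enqueue []
  #3 pop 2: in={0,1,2,3} → {0,1,2,3} (no change)
  #4 pop 3: in={} → {} (no change)
  #5 pop 4: in={0,1,2,3} → {0,1,3} (was {1,3}); enqueue []
  #6 pop 5: in={0,1,2,3} → {2,3} (was {}); enqueue []
  #7 pop 6: in={} → {0,3} (was {3}); enqueue [2]
  #8 pop 7: in={0,1,3} → {1,3} (was {}); enqueue [1,3,4]
  #9 pop 2: in={0,1,2,3} → {0,1,2,3} (no change)
  #10 pop 1: in={1,3} → {0,3} (was {0}); enqueue [2]
  #11 pop 3: in={1,3} → {1,3} (was {}); enqueue [0]
  #12 pop 4: in={0,1,2,3} → {0,1,3} (no change)
  #13 pop 2: in={0,1,2,3} → {0,1,2,3} (no change)
  #14 pop 0: in={0,1,2,3} → {0,1,2,3} (no change)

Fixpoint:
  val[0] = {0,1,2,3}
  val[1] = {0,3}
  val[2] = {0,1,2,3}
  val[3] = {1,3}
  val[4] = {0,1,3}
  val[5] = {2,3}
  val[6] = {0,3}
  val[7] = {1,3}

no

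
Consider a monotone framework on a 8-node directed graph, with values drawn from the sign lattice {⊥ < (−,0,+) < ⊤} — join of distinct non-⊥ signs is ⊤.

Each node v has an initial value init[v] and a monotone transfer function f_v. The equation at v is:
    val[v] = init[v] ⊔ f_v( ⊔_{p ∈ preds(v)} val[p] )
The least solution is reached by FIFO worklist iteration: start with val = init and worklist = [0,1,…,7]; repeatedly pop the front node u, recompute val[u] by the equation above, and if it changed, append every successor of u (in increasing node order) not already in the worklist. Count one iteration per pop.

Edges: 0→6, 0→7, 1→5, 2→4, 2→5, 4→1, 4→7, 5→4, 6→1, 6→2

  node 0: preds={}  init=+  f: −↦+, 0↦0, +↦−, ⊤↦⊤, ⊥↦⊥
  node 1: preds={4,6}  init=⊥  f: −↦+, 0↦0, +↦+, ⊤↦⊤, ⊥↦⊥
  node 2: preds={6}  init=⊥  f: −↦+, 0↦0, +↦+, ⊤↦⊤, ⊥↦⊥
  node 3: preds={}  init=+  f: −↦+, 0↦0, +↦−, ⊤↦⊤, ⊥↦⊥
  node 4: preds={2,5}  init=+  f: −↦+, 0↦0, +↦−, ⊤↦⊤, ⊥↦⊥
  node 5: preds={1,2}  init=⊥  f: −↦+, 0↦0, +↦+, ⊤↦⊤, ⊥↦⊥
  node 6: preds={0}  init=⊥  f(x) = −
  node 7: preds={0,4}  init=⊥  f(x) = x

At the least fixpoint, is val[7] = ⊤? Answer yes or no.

yes

Worklist (14 pops):
  #1 pop 0: in=⊥ → + (no change)
  #2 pop 1: in=+ → + (was ⊥); enqueue []
  #3 pop 2: in=⊥ → ⊥ (no change)
  #4 pop 3: in=⊥ → + (no change)
  #5 pop 4: in=⊥ → + (no change)
  #6 pop 5: in=+ → + (was ⊥); enqueue [4]
  #7 pop 6: in=+ → − (was ⊥); enqueue [1,2]
  #8 pop 7: in=+ → + (was ⊥); enqueue []
  #9 pop 4: in=+ → ⊤ (was +); enqueue [7]
  #10 pop 1: in=⊤ → ⊤ (was +); enqueue [5]
  #11 pop 2: in=− → + (was ⊥); enqueue [4]
  #12 pop 7: in=⊤ → ⊤ (was +); enqueue []
  #13 pop 5: in=⊤ → ⊤ (was +); enqueue []
  #14 pop 4: in=⊤ → ⊤ (no change)

Fixpoint:
  val[0] = +
  val[1] = ⊤
  val[2] = +
  val[3] = +
  val[4] = ⊤
  val[5] = ⊤
  val[6] = −
  val[7] = ⊤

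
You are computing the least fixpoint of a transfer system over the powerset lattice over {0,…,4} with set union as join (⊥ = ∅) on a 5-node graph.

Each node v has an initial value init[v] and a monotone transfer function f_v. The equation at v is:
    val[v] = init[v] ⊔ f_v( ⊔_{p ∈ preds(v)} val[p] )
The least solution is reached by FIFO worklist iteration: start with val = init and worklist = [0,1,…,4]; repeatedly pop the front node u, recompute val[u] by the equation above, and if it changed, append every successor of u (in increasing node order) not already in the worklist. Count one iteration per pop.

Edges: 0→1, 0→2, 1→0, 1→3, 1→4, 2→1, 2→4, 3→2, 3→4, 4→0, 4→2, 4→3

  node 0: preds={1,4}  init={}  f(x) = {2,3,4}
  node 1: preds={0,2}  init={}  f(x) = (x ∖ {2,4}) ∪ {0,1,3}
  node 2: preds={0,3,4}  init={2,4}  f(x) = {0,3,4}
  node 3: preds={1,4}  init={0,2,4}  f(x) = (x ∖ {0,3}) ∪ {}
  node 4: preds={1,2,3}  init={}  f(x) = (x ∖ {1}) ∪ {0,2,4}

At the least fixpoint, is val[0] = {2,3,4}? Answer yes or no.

yes

Iteration log — 9 steps:
  step 1. node 0  ⊔preds={}  new={2,3,4}  old={}  +wl: 
  step 2. node 1  ⊔preds={2,3,4}  new={0,1,3}  old={}  +wl: 0
  step 3. node 2  ⊔preds={0,2,3,4}  new={0,2,3,4}  old={2,4}  +wl: 1
  step 4. node 3  ⊔preds={0,1,3}  new={0,1,2,4}  old={0,2,4}  +wl: 2
  step 5. node 4  ⊔preds={0,1,2,3,4}  new={0,2,3,4}  old={}  +wl: 3
  step 6. node 0  ⊔preds={0,1,2,3,4}  new={2,3,4}  stable
  step 7. node 1  ⊔preds={0,2,3,4}  new={0,1,3}  stable
  step 8. node 2  ⊔preds={0,1,2,3,4}  new={0,2,3,4}  stable
  step 9. node 3  ⊔preds={0,1,2,3,4}  new={0,1,2,4}  stable

Least fixpoint reached:
  node 0: {2,3,4}
  node 1: {0,1,3}
  node 2: {0,2,3,4}
  node 3: {0,1,2,4}
  node 4: {0,2,3,4}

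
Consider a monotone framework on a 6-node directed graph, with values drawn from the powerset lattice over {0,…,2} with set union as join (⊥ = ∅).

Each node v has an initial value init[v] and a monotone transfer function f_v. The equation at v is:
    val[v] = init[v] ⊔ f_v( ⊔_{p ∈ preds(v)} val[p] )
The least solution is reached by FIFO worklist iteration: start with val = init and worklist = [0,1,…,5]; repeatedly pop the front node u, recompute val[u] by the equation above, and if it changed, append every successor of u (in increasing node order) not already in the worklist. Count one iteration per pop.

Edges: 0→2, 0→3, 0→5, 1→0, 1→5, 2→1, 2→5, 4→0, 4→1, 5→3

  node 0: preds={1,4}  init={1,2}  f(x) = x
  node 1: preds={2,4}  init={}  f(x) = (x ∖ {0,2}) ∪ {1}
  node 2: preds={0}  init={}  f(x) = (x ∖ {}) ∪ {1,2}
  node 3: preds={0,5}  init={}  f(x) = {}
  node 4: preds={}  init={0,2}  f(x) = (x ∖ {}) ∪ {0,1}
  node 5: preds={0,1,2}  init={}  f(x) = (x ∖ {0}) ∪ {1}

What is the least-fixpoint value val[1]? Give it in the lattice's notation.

Trace (9 dequeues):
  [1] u=0 | in {0,2} | out {0,1,2} | prev {1,2} | push {}
  [2] u=1 | in {0,2} | out {1} | prev {} | push {0}
  [3] u=2 | in {0,1,2} | out {0,1,2} | prev {} | push {1}
  [4] u=3 | in {0,1,2} | out {} | ==
  [5] u=4 | in {} | out {0,1,2} | prev {0,2} | push {}
  [6] u=5 | in {0,1,2} | out {1,2} | prev {} | push {3}
  [7] u=0 | in {0,1,2} | out {0,1,2} | ==
  [8] u=1 | in {0,1,2} | out {1} | ==
  [9] u=3 | in {0,1,2} | out {} | ==

Converged values:
  [0] {0,1,2}
  [1] {1}
  [2] {0,1,2}
  [3] {}
  [4] {0,1,2}
  [5] {1,2}

{1}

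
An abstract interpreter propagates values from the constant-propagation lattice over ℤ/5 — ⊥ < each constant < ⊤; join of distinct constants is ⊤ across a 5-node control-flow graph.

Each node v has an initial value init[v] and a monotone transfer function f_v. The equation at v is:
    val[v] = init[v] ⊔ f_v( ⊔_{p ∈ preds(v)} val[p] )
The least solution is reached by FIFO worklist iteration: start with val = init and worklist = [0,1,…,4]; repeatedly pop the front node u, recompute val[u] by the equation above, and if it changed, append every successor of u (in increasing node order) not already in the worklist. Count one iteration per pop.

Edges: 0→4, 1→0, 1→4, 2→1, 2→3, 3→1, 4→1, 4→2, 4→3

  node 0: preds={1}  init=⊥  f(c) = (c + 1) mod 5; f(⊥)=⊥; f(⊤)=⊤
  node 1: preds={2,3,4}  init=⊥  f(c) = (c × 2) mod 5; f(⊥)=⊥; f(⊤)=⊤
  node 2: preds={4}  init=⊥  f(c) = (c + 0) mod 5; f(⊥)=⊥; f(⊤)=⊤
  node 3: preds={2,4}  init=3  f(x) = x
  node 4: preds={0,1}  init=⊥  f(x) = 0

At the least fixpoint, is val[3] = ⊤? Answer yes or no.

Worklist (13 pops):
  #1 pop 0: in=⊥ → ⊥ (no change)
  #2 pop 1: in=3 → 1 (was ⊥); enqueue [0]
  #3 pop 2: in=⊥ → ⊥ (no change)
  #4 pop 3: in=⊥ → 3 (no change)
  #5 pop 4: in=1 → 0 (was ⊥); enqueue [1,2,3]
  #6 pop 0: in=1 → 2 (was ⊥); enqueue [4]
  #7 pop 1: in=⊤ → ⊤ (was 1); enqueue [0]
  #8 pop 2: in=0 → 0 (was ⊥); enqueue [1]
  #9 pop 3: in=0 → ⊤ (was 3); enqueue []
  #10 pop 4: in=⊤ → 0 (no change)
  #11 pop 0: in=⊤ → ⊤ (was 2); enqueue [4]
  #12 pop 1: in=⊤ → ⊤ (no change)
  #13 pop 4: in=⊤ → 0 (no change)

Fixpoint:
  val[0] = ⊤
  val[1] = ⊤
  val[2] = 0
  val[3] = ⊤
  val[4] = 0

yes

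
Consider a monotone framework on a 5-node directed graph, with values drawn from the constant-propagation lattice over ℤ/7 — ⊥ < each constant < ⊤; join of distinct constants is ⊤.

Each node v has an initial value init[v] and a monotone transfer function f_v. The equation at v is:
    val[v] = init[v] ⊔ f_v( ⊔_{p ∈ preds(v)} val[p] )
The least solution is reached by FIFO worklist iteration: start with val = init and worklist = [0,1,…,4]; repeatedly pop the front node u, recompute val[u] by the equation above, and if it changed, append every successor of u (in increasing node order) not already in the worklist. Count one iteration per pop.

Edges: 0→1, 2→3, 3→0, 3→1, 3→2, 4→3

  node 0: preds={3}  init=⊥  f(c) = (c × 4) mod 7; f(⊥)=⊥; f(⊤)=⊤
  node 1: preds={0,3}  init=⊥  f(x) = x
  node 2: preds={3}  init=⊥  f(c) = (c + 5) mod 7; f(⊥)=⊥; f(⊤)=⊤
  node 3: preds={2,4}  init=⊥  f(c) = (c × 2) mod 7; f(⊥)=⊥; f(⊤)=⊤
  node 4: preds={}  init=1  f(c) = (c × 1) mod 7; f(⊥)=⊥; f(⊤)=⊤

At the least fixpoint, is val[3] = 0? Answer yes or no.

Iteration log — 13 steps:
  step 1. node 0  ⊔preds=⊥  new=⊥  stable
  step 2. node 1  ⊔preds=⊥  new=⊥  stable
  step 3. node 2  ⊔preds=⊥  new=⊥  stable
  step 4. node 3  ⊔preds=1  new=2  old=⊥  +wl: 0,1,2
  step 5. node 4  ⊔preds=⊥  new=1  stable
  step 6. node 0  ⊔preds=2  new=1  old=⊥  +wl: 
  step 7. node 1  ⊔preds=⊤  new=⊤  old=⊥  +wl: 
  step 8. node 2  ⊔preds=2  new=0  old=⊥  +wl: 3
  step 9. node 3  ⊔preds=⊤  new=⊤  old=2  +wl: 0,1,2
  step 10. node 0  ⊔preds=⊤  new=⊤  old=1  +wl: 
  step 11. node 1  ⊔preds=⊤  new=⊤  stable
  step 12. node 2  ⊔preds=⊤  new=⊤  old=0  +wl: 3
  step 13. node 3  ⊔preds=⊤  new=⊤  stable

Least fixpoint reached:
  node 0: ⊤
  node 1: ⊤
  node 2: ⊤
  node 3: ⊤
  node 4: 1

no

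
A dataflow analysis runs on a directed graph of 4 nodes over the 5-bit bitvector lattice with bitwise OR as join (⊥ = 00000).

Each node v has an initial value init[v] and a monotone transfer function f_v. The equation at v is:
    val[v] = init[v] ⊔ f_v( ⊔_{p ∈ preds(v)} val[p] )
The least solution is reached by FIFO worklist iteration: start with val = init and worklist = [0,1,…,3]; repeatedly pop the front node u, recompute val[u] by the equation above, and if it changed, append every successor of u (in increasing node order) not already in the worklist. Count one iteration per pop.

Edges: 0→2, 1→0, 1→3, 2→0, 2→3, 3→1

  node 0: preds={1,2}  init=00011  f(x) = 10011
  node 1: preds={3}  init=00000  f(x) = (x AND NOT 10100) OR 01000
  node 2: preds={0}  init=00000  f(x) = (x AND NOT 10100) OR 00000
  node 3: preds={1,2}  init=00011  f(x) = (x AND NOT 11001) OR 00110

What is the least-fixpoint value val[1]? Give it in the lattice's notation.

Trace (6 dequeues):
  [1] u=0 | in 00000 | out 10011 | prev 00011 | push {}
  [2] u=1 | in 00011 | out 01011 | prev 00000 | push {0}
  [3] u=2 | in 10011 | out 00011 | prev 00000 | push {}
  [4] u=3 | in 01011 | out 00111 | prev 00011 | push {1}
  [5] u=0 | in 01011 | out 10011 | ==
  [6] u=1 | in 00111 | out 01011 | ==

Converged values:
  [0] 10011
  [1] 01011
  [2] 00011
  [3] 00111

01011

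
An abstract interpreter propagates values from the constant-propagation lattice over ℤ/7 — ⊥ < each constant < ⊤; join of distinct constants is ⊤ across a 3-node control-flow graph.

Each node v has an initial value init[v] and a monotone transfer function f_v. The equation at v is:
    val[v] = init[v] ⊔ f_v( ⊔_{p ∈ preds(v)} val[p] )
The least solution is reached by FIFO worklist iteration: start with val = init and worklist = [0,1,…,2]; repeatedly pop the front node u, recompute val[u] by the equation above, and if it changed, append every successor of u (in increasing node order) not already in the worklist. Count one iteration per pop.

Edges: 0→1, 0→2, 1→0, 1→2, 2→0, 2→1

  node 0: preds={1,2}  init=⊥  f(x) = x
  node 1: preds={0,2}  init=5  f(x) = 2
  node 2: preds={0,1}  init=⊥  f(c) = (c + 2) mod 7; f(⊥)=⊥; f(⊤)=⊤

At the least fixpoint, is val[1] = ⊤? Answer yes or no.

yes

Iteration log — 6 steps:
  step 1. node 0  ⊔preds=5  new=5  old=⊥  +wl: 
  step 2. node 1  ⊔preds=5  new=⊤  old=5  +wl: 0
  step 3. node 2  ⊔preds=⊤  new=⊤  old=⊥  +wl: 1
  step 4. node 0  ⊔preds=⊤  new=⊤  old=5  +wl: 2
  step 5. node 1  ⊔preds=⊤  new=⊤  stable
  step 6. node 2  ⊔preds=⊤  new=⊤  stable

Least fixpoint reached:
  node 0: ⊤
  node 1: ⊤
  node 2: ⊤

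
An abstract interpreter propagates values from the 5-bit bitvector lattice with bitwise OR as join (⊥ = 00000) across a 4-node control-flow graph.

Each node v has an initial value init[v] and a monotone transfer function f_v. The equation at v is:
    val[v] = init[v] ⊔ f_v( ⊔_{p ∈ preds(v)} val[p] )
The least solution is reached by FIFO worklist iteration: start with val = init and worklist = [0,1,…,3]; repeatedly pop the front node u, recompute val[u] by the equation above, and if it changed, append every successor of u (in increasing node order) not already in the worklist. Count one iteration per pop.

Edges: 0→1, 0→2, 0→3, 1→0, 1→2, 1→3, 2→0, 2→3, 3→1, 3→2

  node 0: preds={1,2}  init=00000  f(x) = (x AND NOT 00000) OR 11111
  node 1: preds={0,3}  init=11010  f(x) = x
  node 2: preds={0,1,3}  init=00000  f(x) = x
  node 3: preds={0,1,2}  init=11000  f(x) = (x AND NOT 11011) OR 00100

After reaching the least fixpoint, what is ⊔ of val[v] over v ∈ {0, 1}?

11111

Iteration log — 7 steps:
  step 1. node 0  ⊔preds=11010  new=11111  old=00000  +wl: 
  step 2. node 1  ⊔preds=11111  new=11111  old=11010  +wl: 0
  step 3. node 2  ⊔preds=11111  new=11111  old=00000  +wl: 
  step 4. node 3  ⊔preds=11111  new=11100  old=11000  +wl: 1,2
  step 5. node 0  ⊔preds=11111  new=11111  stable
  step 6. node 1  ⊔preds=11111  new=11111  stable
  step 7. node 2  ⊔preds=11111  new=11111  stable

Least fixpoint reached:
  node 0: 11111
  node 1: 11111
  node 2: 11111
  node 3: 11100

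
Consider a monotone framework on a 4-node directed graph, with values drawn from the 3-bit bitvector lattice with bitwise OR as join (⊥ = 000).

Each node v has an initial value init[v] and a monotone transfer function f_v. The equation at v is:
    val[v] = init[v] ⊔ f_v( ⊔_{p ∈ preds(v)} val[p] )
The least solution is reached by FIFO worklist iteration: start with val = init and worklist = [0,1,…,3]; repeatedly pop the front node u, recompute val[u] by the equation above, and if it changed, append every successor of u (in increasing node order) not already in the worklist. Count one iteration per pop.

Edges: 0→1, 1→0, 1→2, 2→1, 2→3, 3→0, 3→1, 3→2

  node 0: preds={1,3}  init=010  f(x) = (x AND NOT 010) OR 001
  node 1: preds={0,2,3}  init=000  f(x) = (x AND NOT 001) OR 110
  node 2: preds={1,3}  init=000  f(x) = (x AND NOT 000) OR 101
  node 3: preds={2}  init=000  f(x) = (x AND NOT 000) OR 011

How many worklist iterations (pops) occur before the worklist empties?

7

Trace (7 dequeues):
  [1] u=0 | in 000 | out 011 | prev 010 | push {}
  [2] u=1 | in 011 | out 110 | prev 000 | push {0}
  [3] u=2 | in 110 | out 111 | prev 000 | push {1}
  [4] u=3 | in 111 | out 111 | prev 000 | push {2}
  [5] u=0 | in 111 | out 111 | prev 011 | push {}
  [6] u=1 | in 111 | out 110 | ==
  [7] u=2 | in 111 | out 111 | ==

Converged values:
  [0] 111
  [1] 110
  [2] 111
  [3] 111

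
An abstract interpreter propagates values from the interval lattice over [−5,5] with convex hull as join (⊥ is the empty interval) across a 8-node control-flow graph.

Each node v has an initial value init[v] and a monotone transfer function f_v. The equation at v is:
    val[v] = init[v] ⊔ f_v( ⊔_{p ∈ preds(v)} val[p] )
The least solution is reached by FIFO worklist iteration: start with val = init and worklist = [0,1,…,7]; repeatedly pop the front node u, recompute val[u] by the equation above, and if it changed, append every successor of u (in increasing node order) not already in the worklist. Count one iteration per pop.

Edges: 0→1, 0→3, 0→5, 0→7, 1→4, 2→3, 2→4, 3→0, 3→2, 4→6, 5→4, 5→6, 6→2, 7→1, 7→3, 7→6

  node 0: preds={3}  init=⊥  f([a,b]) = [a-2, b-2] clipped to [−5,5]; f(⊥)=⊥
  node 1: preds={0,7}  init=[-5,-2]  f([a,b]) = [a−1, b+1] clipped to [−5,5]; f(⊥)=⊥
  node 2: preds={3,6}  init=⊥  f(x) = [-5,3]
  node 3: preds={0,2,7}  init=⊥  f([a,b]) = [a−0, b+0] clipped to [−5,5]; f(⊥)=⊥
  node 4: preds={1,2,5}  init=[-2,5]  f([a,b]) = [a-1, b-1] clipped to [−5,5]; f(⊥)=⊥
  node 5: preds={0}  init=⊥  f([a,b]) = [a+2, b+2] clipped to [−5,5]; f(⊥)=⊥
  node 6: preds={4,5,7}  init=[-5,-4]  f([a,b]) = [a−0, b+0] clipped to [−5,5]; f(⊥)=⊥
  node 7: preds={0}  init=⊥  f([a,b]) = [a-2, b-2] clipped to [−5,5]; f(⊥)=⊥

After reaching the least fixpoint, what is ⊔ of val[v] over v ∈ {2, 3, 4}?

Trace (18 dequeues):
  [1] u=0 | in ⊥ | out ⊥ | ==
  [2] u=1 | in ⊥ | out [-5,-2] | ==
  [3] u=2 | in [-5,-4] | out [-5,3] | prev ⊥ | push {}
  [4] u=3 | in [-5,3] | out [-5,3] | prev ⊥ | push {0,2}
  [5] u=4 | in [-5,3] | out [-5,5] | prev [-2,5] | push {}
  [6] u=5 | in ⊥ | out ⊥ | ==
  [7] u=6 | in [-5,5] | out [-5,5] | prev [-5,-4] | push {}
  [8] u=7 | in ⊥ | out ⊥ | ==
  [9] u=0 | in [-5,3] | out [-5,1] | prev ⊥ | push {1,3,5,7}
  [10] u=2 | in [-5,5] | out [-5,3] | ==
  [11] u=1 | in [-5,1] | out [-5,2] | prev [-5,-2] | push {4}
  [12] u=3 | in [-5,3] | out [-5,3] | ==
  [13] u=5 | in [-5,1] | out [-3,3] | prev ⊥ | push {6}
  [14] u=7 | in [-5,1] | out [-5,-1] | prev ⊥ | push {1,3}
  [15] u=4 | in [-5,3] | out [-5,5] | ==
  [16] u=6 | in [-5,5] | out [-5,5] | ==
  [17] u=1 | in [-5,1] | out [-5,2] | ==
  [18] u=3 | in [-5,3] | out [-5,3] | ==

Converged values:
  [0] [-5,1]
  [1] [-5,2]
  [2] [-5,3]
  [3] [-5,3]
  [4] [-5,5]
  [5] [-3,3]
  [6] [-5,5]
  [7] [-5,-1]

[-5,5]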